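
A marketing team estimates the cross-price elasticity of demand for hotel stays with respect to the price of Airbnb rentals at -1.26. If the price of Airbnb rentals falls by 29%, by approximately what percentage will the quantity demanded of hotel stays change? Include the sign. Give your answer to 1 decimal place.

36.5%

%ΔQ ≈ ε × %ΔP of Airbnb rentals = -1.26 × (-29%) = 36.5%.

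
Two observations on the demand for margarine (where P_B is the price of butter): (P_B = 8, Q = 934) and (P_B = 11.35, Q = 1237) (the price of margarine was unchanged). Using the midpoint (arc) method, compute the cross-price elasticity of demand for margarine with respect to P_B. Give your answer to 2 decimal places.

0.81

ΔQ_A = 1237 − 934 = 303; ΔP_B = 11.35 − 8 = 3.35.
Midpoints: Q̄_A = 1085.5, P̄_B = 9.68.
ε = (ΔQ_A/Q̄_A)/(ΔP_B/P̄_B) = (303/1085.5)/(3.35/9.68) ≈ 0.81.
ε > 0: margarine and butter are substitutes.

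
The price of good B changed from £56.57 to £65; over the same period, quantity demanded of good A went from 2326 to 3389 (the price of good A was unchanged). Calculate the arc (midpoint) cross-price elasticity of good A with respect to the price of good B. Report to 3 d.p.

ΔQ_A = 3389 − 2326 = 1063; ΔP_B = 65 − 56.57 = 8.43.
Midpoints: Q̄_A = 2857.5, P̄_B = 60.78.
ε = (ΔQ_A/Q̄_A)/(ΔP_B/P̄_B) = (1063/2857.5)/(8.43/60.78) ≈ 2.682.
ε > 0: good A and good B are substitutes.

2.682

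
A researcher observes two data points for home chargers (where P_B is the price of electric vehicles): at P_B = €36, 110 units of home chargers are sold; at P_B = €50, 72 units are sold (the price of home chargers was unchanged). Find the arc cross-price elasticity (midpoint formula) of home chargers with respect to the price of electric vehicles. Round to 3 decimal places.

ΔQ_A = 72 − 110 = -38; ΔP_B = 50 − 36 = 14.
Midpoints: Q̄_A = 91.0, P̄_B = 43.00.
ε = (ΔQ_A/Q̄_A)/(ΔP_B/P̄_B) = (-38/91.0)/(14/43.00) ≈ -1.283.
ε < 0: home chargers and electric vehicles are complements.

-1.283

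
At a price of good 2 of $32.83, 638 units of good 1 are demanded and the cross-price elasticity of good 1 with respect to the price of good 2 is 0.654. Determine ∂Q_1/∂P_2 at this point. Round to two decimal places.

12.71

ε = (∂Q_1/∂P_2)·(P_2/Q_1) ⇒ ∂Q_1/∂P_2 = ε·Q_1/P_2 = 0.654 × 638/32.83 ≈ 12.71.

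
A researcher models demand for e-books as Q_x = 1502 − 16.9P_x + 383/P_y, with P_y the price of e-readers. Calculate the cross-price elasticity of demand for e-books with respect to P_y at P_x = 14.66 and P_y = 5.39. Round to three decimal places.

At P_x = 14.66 and P_y = 5.39: Q_x = 1325.304.
∂Q_x/∂P_y = −383/P_y² = -13.1832.
ε = (∂Q_x/∂P_y)(P_y/Q_x) = -13.1832 × (5.39/1325.304) ≈ -0.054.
ε < 0: complements.

-0.054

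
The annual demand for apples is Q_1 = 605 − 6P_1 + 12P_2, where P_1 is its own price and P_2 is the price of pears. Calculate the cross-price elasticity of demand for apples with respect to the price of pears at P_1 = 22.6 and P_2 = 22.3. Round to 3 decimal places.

0.363

At P_1 = 22.6 and P_2 = 22.3: Q_1 = 737.
∂Q_1/∂P_2 = 12.
ε = (∂Q_1/∂P_2)(P_2/Q_1) = 12 × (22.3/737) ≈ 0.363.
Since ε > 0, apples and pears are substitutes.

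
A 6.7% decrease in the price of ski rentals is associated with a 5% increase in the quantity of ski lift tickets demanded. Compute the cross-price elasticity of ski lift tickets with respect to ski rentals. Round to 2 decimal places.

-0.75

ε = (%ΔQ of ski lift tickets) / (%ΔP of ski rentals) = (5%) / (-6.7%) ≈ -0.75.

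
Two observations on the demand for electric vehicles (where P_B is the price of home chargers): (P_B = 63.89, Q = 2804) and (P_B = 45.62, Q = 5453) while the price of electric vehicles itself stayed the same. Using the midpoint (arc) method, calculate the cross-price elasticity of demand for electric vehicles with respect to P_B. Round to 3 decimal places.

-1.923

ΔQ_A = 5453 − 2804 = 2649; ΔP_B = 45.62 − 63.89 = -18.27.
Midpoints: Q̄_A = 4128.5, P̄_B = 54.75.
ε = (ΔQ_A/Q̄_A)/(ΔP_B/P̄_B) = (2649/4128.5)/(-18.27/54.75) ≈ -1.923.
ε < 0: electric vehicles and home chargers are complements.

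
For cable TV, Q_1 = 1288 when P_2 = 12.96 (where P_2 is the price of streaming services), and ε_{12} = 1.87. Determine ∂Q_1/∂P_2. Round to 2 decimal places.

ε = (∂Q_1/∂P_2)·(P_2/Q_1) ⇒ ∂Q_1/∂P_2 = ε·Q_1/P_2 = 1.87 × 1288/12.96 ≈ 185.85.

185.85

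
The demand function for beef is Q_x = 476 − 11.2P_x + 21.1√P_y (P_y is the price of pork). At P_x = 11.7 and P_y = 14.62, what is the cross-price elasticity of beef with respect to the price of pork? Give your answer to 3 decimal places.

At P_x = 11.7 and P_y = 14.62: Q_x = 425.638.
∂Q_x/∂P_y = 21.1/(2√P_y) = 21.1/(2√14.62) = 2.7592.
ε = (∂Q_x/∂P_y)(P_y/Q_x) = 2.7592 × (14.62/425.638) ≈ 0.095.
ε > 0: substitutes.

0.095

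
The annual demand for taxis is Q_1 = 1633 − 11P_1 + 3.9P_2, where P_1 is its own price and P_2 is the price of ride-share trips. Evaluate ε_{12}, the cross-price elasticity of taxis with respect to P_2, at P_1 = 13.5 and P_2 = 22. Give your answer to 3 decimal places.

At P_1 = 13.5 and P_2 = 22: Q_1 = 1570.3.
∂Q_1/∂P_2 = 3.9.
ε = (∂Q_1/∂P_2)(P_2/Q_1) = 3.9 × (22/1570.3) ≈ 0.055.

0.055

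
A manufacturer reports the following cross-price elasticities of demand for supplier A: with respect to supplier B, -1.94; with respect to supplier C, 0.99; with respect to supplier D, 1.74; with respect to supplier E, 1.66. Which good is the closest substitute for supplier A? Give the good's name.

Substitutes have ε > 0. Among the positive values, 1.74 (supplier D) is largest.

supplier D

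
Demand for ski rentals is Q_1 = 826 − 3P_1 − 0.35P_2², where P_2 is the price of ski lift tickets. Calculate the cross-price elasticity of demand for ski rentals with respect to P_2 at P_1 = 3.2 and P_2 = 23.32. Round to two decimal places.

-0.61

At P_1 = 3.2 and P_2 = 23.32: Q_1 = 626.062.
∂Q_1/∂P_2 = -0.7P_2 = -0.7(23.32) = -16.3240.
ε = (∂Q_1/∂P_2)(P_2/Q_1) = -16.3240 × (23.32/626.062) ≈ -0.61.
ε < 0: complements.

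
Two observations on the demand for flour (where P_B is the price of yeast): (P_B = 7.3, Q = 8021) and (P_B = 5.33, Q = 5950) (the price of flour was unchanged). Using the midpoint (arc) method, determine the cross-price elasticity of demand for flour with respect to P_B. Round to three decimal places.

0.950

ΔQ_A = 5950 − 8021 = -2071; ΔP_B = 5.33 − 7.3 = -1.97.
Midpoints: Q̄_A = 6985.5, P̄_B = 6.31.
ε = (ΔQ_A/Q̄_A)/(ΔP_B/P̄_B) = (-2071/6985.5)/(-1.97/6.31) ≈ 0.950.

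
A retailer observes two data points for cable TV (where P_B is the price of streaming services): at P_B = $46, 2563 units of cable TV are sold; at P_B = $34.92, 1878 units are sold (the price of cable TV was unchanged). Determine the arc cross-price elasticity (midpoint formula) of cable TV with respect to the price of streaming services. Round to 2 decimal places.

1.13

ΔQ_A = 1878 − 2563 = -685; ΔP_B = 34.92 − 46 = -11.08.
Midpoints: Q̄_A = 2220.5, P̄_B = 40.46.
ε = (ΔQ_A/Q̄_A)/(ΔP_B/P̄_B) = (-685/2220.5)/(-11.08/40.46) ≈ 1.13.
ε > 0: cable TV and streaming services are substitutes.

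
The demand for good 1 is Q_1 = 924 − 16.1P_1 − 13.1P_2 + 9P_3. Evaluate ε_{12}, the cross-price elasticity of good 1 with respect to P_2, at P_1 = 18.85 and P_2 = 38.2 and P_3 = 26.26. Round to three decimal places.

At P_1 = 18.85 and P_2 = 38.2 and P_3 = 26.26: Q_1 = 356.435.
∂Q_1/∂P_2 = -13.1.
ε = (∂Q_1/∂P_2)(P_2/Q_1) = -13.1 × (38.2/356.435) ≈ -1.404.

-1.404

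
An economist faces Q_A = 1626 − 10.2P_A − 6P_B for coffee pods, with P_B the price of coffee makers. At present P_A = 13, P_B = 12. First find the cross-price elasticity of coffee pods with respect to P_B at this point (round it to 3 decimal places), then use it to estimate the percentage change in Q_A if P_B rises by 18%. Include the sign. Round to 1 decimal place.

At P_A = 13, P_B = 12: Q_A = 1421.4.
∂Q_A/∂P_B = -6.
ε = (∂Q_A/∂P_B)(P_B/Q_A) = -6.0000 × 12/1421.4 ≈ -0.051.
%ΔQ_A ≈ ε × %ΔP_B = -0.051 × (18%) = -0.9%.

-0.9%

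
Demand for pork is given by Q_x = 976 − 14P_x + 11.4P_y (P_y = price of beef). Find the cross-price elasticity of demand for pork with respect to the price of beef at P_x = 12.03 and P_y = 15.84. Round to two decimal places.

0.18

At P_x = 12.03 and P_y = 15.84: Q_x = 988.156.
∂Q_x/∂P_y = 11.4.
ε = (∂Q_x/∂P_y)(P_y/Q_x) = 11.4 × (15.84/988.156) ≈ 0.18.
Since ε > 0, pork and beef are substitutes.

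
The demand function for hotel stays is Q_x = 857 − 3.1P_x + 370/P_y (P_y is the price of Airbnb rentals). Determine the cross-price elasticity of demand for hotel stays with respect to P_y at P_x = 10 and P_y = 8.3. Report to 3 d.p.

At P_x = 10 and P_y = 8.3: Q_x = 870.578.
∂Q_x/∂P_y = −370/P_y² = -5.3709.
ε = (∂Q_x/∂P_y)(P_y/Q_x) = -5.3709 × (8.3/870.578) ≈ -0.051.
ε < 0: complements.

-0.051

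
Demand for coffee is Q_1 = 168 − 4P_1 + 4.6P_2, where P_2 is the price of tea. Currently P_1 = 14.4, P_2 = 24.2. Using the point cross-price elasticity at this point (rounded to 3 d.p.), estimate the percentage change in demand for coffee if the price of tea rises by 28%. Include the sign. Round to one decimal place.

14.1%

At P_1 = 14.4, P_2 = 24.2: Q_1 = 221.72.
∂Q_1/∂P_2 = 4.6.
ε = (∂Q_1/∂P_2)(P_2/Q_1) = 4.6000 × 24.2/221.72 ≈ 0.502.
%ΔQ_1 ≈ ε × %ΔP_2 = 0.502 × (28%) = 14.1%.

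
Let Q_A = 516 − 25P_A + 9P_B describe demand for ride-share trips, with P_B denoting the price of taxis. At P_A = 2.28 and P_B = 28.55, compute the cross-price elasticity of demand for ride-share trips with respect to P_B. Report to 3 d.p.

At P_A = 2.28 and P_B = 28.55: Q_A = 715.95.
∂Q_A/∂P_B = 9.
ε = (∂Q_A/∂P_B)(P_B/Q_A) = 9 × (28.55/715.95) ≈ 0.359.

0.359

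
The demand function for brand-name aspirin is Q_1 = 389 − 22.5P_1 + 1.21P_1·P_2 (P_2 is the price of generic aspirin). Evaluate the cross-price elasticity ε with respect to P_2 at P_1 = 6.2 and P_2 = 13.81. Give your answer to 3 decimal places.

At P_1 = 6.2 and P_2 = 13.81: Q_1 = 353.103.
∂Q_1/∂P_2 = 1.21P_1 = 1.21(6.2) = 7.5020.
ε = (∂Q_1/∂P_2)(P_2/Q_1) = 7.5020 × (13.81/353.103) ≈ 0.293.
ε > 0: substitutes.

0.293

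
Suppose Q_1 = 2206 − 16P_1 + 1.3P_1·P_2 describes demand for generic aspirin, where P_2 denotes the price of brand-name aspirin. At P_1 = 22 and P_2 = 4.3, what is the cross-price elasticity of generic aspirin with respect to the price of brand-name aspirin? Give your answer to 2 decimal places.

0.06

At P_1 = 22 and P_2 = 4.3: Q_1 = 1976.98.
∂Q_1/∂P_2 = 1.3P_1 = 1.3(22) = 28.6000.
ε = (∂Q_1/∂P_2)(P_2/Q_1) = 28.6000 × (4.3/1976.98) ≈ 0.06.
ε > 0: substitutes.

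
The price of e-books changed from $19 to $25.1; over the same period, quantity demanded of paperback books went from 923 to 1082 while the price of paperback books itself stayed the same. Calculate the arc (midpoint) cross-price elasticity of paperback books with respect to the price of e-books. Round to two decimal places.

0.57

ΔQ_A = 1082 − 923 = 159; ΔP_B = 25.1 − 19 = 6.1.
Midpoints: Q̄_A = 1002.5, P̄_B = 22.05.
ε = (ΔQ_A/Q̄_A)/(ΔP_B/P̄_B) = (159/1002.5)/(6.1/22.05) ≈ 0.57.
ε > 0: paperback books and e-books are substitutes.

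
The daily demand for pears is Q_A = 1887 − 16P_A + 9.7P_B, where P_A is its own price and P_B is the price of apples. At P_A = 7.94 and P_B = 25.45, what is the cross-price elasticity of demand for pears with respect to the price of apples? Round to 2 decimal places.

At P_A = 7.94 and P_B = 25.45: Q_A = 2006.825.
∂Q_A/∂P_B = 9.7.
ε = (∂Q_A/∂P_B)(P_B/Q_A) = 9.7 × (25.45/2006.825) ≈ 0.12.

0.12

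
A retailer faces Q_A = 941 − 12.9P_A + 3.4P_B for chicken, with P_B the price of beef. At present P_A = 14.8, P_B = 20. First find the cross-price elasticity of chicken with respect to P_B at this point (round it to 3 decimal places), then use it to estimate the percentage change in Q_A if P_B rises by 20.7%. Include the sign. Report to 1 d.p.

1.7%

At P_A = 14.8, P_B = 20: Q_A = 818.08.
∂Q_A/∂P_B = 3.4.
ε = (∂Q_A/∂P_B)(P_B/Q_A) = 3.4000 × 20/818.08 ≈ 0.083.
%ΔQ_A ≈ ε × %ΔP_B = 0.083 × (20.7%) = 1.7%.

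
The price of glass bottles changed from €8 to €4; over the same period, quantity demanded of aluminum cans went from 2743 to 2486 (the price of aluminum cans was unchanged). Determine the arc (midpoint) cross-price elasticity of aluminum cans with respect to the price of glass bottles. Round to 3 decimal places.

0.147

ΔQ_A = 2486 − 2743 = -257; ΔP_B = 4 − 8 = -4.
Midpoints: Q̄_A = 2614.5, P̄_B = 6.00.
ε = (ΔQ_A/Q̄_A)/(ΔP_B/P̄_B) = (-257/2614.5)/(-4/6.00) ≈ 0.147.
ε > 0: aluminum cans and glass bottles are substitutes.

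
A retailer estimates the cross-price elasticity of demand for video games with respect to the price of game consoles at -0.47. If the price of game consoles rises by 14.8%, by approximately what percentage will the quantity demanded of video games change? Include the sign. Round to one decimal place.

-7.0%

%ΔQ ≈ ε × %ΔP of game consoles = -0.47 × (14.8%) = -7.0%.
Demand for video games falls by about 7.0%.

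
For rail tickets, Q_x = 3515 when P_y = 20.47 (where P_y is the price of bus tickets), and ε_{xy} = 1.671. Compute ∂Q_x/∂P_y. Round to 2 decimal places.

286.94

ε = (∂Q_x/∂P_y)·(P_y/Q_x) ⇒ ∂Q_x/∂P_y = ε·Q_x/P_y = 1.671 × 3515/20.47 ≈ 286.94.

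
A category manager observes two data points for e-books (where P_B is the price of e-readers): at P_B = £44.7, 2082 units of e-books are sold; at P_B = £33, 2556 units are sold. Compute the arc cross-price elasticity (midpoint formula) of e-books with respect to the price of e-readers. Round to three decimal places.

-0.679

ΔQ_A = 2556 − 2082 = 474; ΔP_B = 33 − 44.7 = -11.7.
Midpoints: Q̄_A = 2319.0, P̄_B = 38.85.
ε = (ΔQ_A/Q̄_A)/(ΔP_B/P̄_B) = (474/2319.0)/(-11.7/38.85) ≈ -0.679.
ε < 0: e-books and e-readers are complements.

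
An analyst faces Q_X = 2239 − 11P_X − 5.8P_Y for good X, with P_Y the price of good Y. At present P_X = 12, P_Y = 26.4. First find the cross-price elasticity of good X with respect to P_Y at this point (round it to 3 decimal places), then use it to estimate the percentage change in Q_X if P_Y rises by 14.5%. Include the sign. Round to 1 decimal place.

At P_X = 12, P_Y = 26.4: Q_X = 1953.88.
∂Q_X/∂P_Y = -5.8.
ε = (∂Q_X/∂P_Y)(P_Y/Q_X) = -5.8000 × 26.4/1953.88 ≈ -0.078.
%ΔQ_X ≈ ε × %ΔP_Y = -0.078 × (14.5%) = -1.1%.

-1.1%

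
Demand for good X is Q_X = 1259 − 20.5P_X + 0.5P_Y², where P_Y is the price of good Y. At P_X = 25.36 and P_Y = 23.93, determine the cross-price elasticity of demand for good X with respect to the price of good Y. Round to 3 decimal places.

At P_X = 25.36 and P_Y = 23.93: Q_X = 1025.442.
∂Q_X/∂P_Y = 1P_Y = 1(23.93) = 23.9300.
ε = (∂Q_X/∂P_Y)(P_Y/Q_X) = 23.9300 × (23.93/1025.442) ≈ 0.558.
ε > 0: substitutes.

0.558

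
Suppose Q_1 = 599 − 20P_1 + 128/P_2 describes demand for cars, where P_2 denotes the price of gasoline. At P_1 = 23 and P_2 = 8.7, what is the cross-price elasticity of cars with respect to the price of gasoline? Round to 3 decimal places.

-0.096

At P_1 = 23 and P_2 = 8.7: Q_1 = 153.713.
∂Q_1/∂P_2 = −128/P_2² = -1.6911.
ε = (∂Q_1/∂P_2)(P_2/Q_1) = -1.6911 × (8.7/153.713) ≈ -0.096.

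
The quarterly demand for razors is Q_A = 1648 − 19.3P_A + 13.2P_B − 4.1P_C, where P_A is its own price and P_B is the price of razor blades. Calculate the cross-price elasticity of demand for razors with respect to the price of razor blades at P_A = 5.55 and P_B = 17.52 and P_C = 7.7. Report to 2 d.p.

0.13

At P_A = 5.55 and P_B = 17.52 and P_C = 7.7: Q_A = 1740.579.
∂Q_A/∂P_B = 13.2.
ε = (∂Q_A/∂P_B)(P_B/Q_A) = 13.2 × (17.52/1740.579) ≈ 0.13.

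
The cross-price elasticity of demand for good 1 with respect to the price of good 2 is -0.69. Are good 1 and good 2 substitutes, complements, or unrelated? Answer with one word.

complements

ε = -0.69 < 0, so a higher price of good 2 lowers demand for good 1: complements.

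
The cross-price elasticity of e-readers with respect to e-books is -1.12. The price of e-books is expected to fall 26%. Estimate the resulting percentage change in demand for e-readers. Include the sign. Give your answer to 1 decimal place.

29.1%

%ΔQ ≈ ε × %ΔP of e-books = -1.12 × (-26%) = 29.1%.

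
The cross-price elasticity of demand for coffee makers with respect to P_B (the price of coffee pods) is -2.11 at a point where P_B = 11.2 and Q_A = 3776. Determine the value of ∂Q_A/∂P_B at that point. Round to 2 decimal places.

ε = (∂Q_A/∂P_B)·(P_B/Q_A) ⇒ ∂Q_A/∂P_B = ε·Q_A/P_B = -2.11 × 3776/11.2 ≈ -711.37.

-711.37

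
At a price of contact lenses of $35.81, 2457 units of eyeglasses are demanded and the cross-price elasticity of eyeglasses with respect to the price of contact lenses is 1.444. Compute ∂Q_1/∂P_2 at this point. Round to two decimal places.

99.08

ε = (∂Q_1/∂P_2)·(P_2/Q_1) ⇒ ∂Q_1/∂P_2 = ε·Q_1/P_2 = 1.444 × 2457/35.81 ≈ 99.08.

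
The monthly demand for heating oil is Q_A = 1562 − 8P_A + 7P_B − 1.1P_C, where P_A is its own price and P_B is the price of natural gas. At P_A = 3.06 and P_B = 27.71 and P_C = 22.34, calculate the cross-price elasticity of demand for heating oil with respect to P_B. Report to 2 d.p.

At P_A = 3.06 and P_B = 27.71 and P_C = 22.34: Q_A = 1706.916.
∂Q_A/∂P_B = 7.
ε = (∂Q_A/∂P_B)(P_B/Q_A) = 7 × (27.71/1706.916) ≈ 0.11.

0.11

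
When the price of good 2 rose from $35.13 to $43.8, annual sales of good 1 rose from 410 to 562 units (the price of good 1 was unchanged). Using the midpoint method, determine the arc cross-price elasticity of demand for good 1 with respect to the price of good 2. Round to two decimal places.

1.42

ΔQ_1 = 562 − 410 = 152; ΔP_2 = 43.8 − 35.13 = 8.67.
Midpoints: Q̄_1 = 486.0, P̄_2 = 39.47.
ε = (ΔQ_1/Q̄_1)/(ΔP_2/P̄_2) = (152/486.0)/(8.67/39.47) ≈ 1.42.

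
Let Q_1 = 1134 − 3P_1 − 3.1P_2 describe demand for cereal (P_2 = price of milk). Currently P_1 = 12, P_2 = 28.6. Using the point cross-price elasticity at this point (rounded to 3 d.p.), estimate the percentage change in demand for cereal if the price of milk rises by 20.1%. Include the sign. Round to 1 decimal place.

-1.8%

At P_1 = 12, P_2 = 28.6: Q_1 = 1009.34.
∂Q_1/∂P_2 = -3.1.
ε = (∂Q_1/∂P_2)(P_2/Q_1) = -3.1000 × 28.6/1009.34 ≈ -0.088.
%ΔQ_1 ≈ ε × %ΔP_2 = -0.088 × (20.1%) = -1.8%.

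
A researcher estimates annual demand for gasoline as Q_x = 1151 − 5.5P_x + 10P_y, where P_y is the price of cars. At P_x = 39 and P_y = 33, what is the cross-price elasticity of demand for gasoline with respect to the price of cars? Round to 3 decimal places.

0.261

At P_x = 39 and P_y = 33: Q_x = 1266.5.
∂Q_x/∂P_y = 10.
ε = (∂Q_x/∂P_y)(P_y/Q_x) = 10 × (33/1266.5) ≈ 0.261.
Since ε > 0, gasoline and cars are substitutes.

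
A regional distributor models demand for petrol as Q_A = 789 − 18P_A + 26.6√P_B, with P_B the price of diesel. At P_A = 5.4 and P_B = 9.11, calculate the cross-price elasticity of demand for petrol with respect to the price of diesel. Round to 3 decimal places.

At P_A = 5.4 and P_B = 9.11: Q_A = 772.086.
∂Q_A/∂P_B = 26.6/(2√P_B) = 26.6/(2√9.11) = 4.4065.
ε = (∂Q_A/∂P_B)(P_B/Q_A) = 4.4065 × (9.11/772.086) ≈ 0.052.
ε > 0: substitutes.

0.052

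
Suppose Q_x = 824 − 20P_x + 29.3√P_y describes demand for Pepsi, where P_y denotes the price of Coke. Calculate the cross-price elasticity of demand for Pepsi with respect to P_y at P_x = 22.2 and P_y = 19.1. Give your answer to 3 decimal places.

0.126

At P_x = 22.2 and P_y = 19.1: Q_x = 508.051.
∂Q_x/∂P_y = 29.3/(2√P_y) = 29.3/(2√19.1) = 3.3521.
ε = (∂Q_x/∂P_y)(P_y/Q_x) = 3.3521 × (19.1/508.051) ≈ 0.126.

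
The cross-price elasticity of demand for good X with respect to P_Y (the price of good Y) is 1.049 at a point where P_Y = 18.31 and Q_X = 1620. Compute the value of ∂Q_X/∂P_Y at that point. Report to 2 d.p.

92.81

ε = (∂Q_X/∂P_Y)·(P_Y/Q_X) ⇒ ∂Q_X/∂P_Y = ε·Q_X/P_Y = 1.049 × 1620/18.31 ≈ 92.81.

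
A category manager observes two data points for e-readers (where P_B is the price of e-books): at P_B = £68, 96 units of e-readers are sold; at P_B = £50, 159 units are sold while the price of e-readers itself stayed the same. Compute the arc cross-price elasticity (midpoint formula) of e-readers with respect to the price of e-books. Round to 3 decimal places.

ΔQ_A = 159 − 96 = 63; ΔP_B = 50 − 68 = -18.
Midpoints: Q̄_A = 127.5, P̄_B = 59.00.
ε = (ΔQ_A/Q̄_A)/(ΔP_B/P̄_B) = (63/127.5)/(-18/59.00) ≈ -1.620.
ε < 0: e-readers and e-books are complements.

-1.620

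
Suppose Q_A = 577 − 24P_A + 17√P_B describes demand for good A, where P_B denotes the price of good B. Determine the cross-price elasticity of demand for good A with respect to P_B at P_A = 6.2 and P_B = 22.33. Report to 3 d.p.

At P_A = 6.2 and P_B = 22.33: Q_A = 508.533.
∂Q_A/∂P_B = 17/(2√P_B) = 17/(2√22.33) = 1.7988.
ε = (∂Q_A/∂P_B)(P_B/Q_A) = 1.7988 × (22.33/508.533) ≈ 0.079.

0.079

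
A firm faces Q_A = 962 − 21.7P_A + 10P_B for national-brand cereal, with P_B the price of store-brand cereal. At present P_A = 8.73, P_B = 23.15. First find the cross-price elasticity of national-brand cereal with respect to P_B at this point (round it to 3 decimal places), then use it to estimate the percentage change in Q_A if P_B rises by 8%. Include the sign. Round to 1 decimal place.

At P_A = 8.73, P_B = 23.15: Q_A = 1004.059.
∂Q_A/∂P_B = 10.
ε = (∂Q_A/∂P_B)(P_B/Q_A) = 10.0000 × 23.15/1004.059 ≈ 0.231.
%ΔQ_A ≈ ε × %ΔP_B = 0.231 × (8%) = 1.8%.

1.8%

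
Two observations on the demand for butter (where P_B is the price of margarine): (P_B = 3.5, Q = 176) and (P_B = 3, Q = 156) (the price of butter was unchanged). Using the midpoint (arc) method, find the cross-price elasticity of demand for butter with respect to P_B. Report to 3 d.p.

0.783

ΔQ_A = 156 − 176 = -20; ΔP_B = 3 − 3.5 = -0.5.
Midpoints: Q̄_A = 166.0, P̄_B = 3.25.
ε = (ΔQ_A/Q̄_A)/(ΔP_B/P̄_B) = (-20/166.0)/(-0.5/3.25) ≈ 0.783.
ε > 0: butter and margarine are substitutes.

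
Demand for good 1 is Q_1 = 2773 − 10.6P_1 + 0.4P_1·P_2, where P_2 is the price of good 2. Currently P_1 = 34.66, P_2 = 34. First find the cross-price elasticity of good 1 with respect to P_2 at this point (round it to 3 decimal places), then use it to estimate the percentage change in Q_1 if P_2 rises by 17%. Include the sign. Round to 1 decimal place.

2.8%

At P_1 = 34.66, P_2 = 34: Q_1 = 2876.98.
∂Q_1/∂P_2 = 0.4P_1 = 13.8640.
ε = (∂Q_1/∂P_2)(P_2/Q_1) = 13.8640 × 34/2876.98 ≈ 0.164.
%ΔQ_1 ≈ ε × %ΔP_2 = 0.164 × (17%) = 2.8%.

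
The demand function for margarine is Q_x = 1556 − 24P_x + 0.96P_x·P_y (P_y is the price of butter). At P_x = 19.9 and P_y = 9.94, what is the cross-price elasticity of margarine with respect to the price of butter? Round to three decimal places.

0.150

At P_x = 19.9 and P_y = 9.94: Q_x = 1268.294.
∂Q_x/∂P_y = 0.96P_x = 0.96(19.9) = 19.1040.
ε = (∂Q_x/∂P_y)(P_y/Q_x) = 19.1040 × (9.94/1268.294) ≈ 0.150.
ε > 0: substitutes.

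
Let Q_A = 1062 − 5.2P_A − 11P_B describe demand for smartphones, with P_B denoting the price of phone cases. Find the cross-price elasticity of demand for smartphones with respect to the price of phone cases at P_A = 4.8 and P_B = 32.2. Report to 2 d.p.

At P_A = 4.8 and P_B = 32.2: Q_A = 682.84.
∂Q_A/∂P_B = -11.
ε = (∂Q_A/∂P_B)(P_B/Q_A) = -11 × (32.2/682.84) ≈ -0.52.
Since ε < 0, smartphones and phone cases are complements.

-0.52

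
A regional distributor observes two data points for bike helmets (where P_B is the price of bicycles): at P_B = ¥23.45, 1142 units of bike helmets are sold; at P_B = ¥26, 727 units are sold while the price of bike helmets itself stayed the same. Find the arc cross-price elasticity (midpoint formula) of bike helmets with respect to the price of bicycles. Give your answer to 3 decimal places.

ΔQ_A = 727 − 1142 = -415; ΔP_B = 26 − 23.45 = 2.55.
Midpoints: Q̄_A = 934.5, P̄_B = 24.73.
ε = (ΔQ_A/Q̄_A)/(ΔP_B/P̄_B) = (-415/934.5)/(2.55/24.73) ≈ -4.306.
ε < 0: bike helmets and bicycles are complements.

-4.306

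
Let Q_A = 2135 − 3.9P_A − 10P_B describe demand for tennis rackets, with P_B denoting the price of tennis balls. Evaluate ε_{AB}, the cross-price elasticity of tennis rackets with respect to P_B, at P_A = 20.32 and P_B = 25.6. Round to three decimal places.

-0.142

At P_A = 20.32 and P_B = 25.6: Q_A = 1799.752.
∂Q_A/∂P_B = -10.
ε = (∂Q_A/∂P_B)(P_B/Q_A) = -10 × (25.6/1799.752) ≈ -0.142.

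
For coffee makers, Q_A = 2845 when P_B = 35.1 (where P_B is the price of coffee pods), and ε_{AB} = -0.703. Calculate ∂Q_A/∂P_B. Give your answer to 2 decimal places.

-56.98

ε = (∂Q_A/∂P_B)·(P_B/Q_A) ⇒ ∂Q_A/∂P_B = ε·Q_A/P_B = -0.703 × 2845/35.1 ≈ -56.98.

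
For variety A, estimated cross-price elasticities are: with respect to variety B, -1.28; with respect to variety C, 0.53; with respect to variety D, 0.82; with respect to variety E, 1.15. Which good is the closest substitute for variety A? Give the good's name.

Substitutes have ε > 0. Among the positive values, 1.15 (variety E) is largest.

variety E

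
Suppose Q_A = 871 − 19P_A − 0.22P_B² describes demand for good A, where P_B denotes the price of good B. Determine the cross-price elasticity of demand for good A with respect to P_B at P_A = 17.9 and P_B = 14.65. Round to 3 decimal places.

At P_A = 17.9 and P_B = 14.65: Q_A = 483.683.
∂Q_A/∂P_B = -0.44P_B = -0.44(14.65) = -6.4460.
ε = (∂Q_A/∂P_B)(P_B/Q_A) = -6.4460 × (14.65/483.683) ≈ -0.195.
ε < 0: complements.

-0.195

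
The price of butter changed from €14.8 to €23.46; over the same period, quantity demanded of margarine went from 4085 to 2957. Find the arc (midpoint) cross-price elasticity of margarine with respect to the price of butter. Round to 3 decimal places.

-0.708

ΔQ_A = 2957 − 4085 = -1128; ΔP_B = 23.46 − 14.8 = 8.66.
Midpoints: Q̄_A = 3521.0, P̄_B = 19.13.
ε = (ΔQ_A/Q̄_A)/(ΔP_B/P̄_B) = (-1128/3521.0)/(8.66/19.13) ≈ -0.708.
ε < 0: margarine and butter are complements.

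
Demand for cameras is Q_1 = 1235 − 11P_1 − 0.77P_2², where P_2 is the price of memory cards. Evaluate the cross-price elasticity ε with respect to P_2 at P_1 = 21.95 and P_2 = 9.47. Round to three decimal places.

At P_1 = 21.95 and P_2 = 9.47: Q_1 = 924.496.
∂Q_1/∂P_2 = -1.54P_2 = -1.54(9.47) = -14.5838.
ε = (∂Q_1/∂P_2)(P_2/Q_1) = -14.5838 × (9.47/924.496) ≈ -0.149.

-0.149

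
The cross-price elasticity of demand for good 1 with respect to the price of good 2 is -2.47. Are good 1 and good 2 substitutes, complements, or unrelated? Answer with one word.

ε = -2.47 < 0, so a higher price of good 2 lowers demand for good 1: complements.

complements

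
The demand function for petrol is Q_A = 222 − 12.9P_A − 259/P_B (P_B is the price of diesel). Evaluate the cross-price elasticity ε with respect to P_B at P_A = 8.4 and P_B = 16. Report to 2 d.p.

At P_A = 8.4 and P_B = 16: Q_A = 97.452.
∂Q_A/∂P_B = 259/P_B² = 1.0117.
ε = (∂Q_A/∂P_B)(P_B/Q_A) = 1.0117 × (16/97.452) ≈ 0.17.
ε > 0: substitutes.

0.17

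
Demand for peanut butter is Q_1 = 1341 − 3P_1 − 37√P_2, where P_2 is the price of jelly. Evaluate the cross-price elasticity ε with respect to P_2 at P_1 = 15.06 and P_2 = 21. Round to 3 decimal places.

-0.075

At P_1 = 15.06 and P_2 = 21: Q_1 = 1126.265.
∂Q_1/∂P_2 = -37/(2√P_2) = -37/(2√21) = -4.0370.
ε = (∂Q_1/∂P_2)(P_2/Q_1) = -4.0370 × (21/1126.265) ≈ -0.075.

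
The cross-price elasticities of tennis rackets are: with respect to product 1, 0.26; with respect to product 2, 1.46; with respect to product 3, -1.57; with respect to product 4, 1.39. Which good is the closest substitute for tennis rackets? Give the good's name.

product 2

Substitutes have ε > 0. Among the positive values, 1.46 (product 2) is largest.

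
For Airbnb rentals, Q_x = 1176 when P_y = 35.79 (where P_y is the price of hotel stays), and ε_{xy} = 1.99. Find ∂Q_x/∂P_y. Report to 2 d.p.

ε = (∂Q_x/∂P_y)·(P_y/Q_x) ⇒ ∂Q_x/∂P_y = ε·Q_x/P_y = 1.99 × 1176/35.79 ≈ 65.39.

65.39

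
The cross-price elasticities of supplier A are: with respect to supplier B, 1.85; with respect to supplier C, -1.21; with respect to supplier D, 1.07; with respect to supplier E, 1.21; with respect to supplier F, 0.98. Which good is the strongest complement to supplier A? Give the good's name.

Complements have ε < 0. The most negative value is -1.21 (supplier C).

supplier C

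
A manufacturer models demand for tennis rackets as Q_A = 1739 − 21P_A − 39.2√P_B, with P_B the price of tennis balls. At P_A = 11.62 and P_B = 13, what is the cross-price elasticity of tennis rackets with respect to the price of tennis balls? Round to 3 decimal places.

At P_A = 11.62 and P_B = 13: Q_A = 1353.642.
∂Q_A/∂P_B = -39.2/(2√P_B) = -39.2/(2√13) = -5.4361.
ε = (∂Q_A/∂P_B)(P_B/Q_A) = -5.4361 × (13/1353.642) ≈ -0.052.
ε < 0: complements.

-0.052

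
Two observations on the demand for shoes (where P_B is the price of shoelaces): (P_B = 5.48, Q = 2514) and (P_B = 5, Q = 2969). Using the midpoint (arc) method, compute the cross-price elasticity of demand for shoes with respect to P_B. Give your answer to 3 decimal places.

-1.812

ΔQ_A = 2969 − 2514 = 455; ΔP_B = 5 − 5.48 = -0.48.
Midpoints: Q̄_A = 2741.5, P̄_B = 5.24.
ε = (ΔQ_A/Q̄_A)/(ΔP_B/P̄_B) = (455/2741.5)/(-0.48/5.24) ≈ -1.812.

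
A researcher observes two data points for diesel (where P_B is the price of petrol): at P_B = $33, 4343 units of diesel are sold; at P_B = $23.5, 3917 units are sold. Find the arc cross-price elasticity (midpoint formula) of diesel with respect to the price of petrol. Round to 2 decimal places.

0.31

ΔQ_A = 3917 − 4343 = -426; ΔP_B = 23.5 − 33 = -9.5.
Midpoints: Q̄_A = 4130.0, P̄_B = 28.25.
ε = (ΔQ_A/Q̄_A)/(ΔP_B/P̄_B) = (-426/4130.0)/(-9.5/28.25) ≈ 0.31.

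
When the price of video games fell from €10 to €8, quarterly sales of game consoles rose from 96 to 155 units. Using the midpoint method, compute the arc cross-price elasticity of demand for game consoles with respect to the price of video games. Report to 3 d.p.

-2.116

ΔQ_A = 155 − 96 = 59; ΔP_B = 8 − 10 = -2.
Midpoints: Q̄_A = 125.5, P̄_B = 9.00.
ε = (ΔQ_A/Q̄_A)/(ΔP_B/P̄_B) = (59/125.5)/(-2/9.00) ≈ -2.116.
ε < 0: game consoles and video games are complements.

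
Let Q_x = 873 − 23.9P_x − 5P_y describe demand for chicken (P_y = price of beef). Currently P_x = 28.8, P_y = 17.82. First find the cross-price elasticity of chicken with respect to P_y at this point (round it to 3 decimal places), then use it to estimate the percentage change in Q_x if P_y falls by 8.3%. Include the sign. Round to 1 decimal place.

At P_x = 28.8, P_y = 17.82: Q_x = 95.58.
∂Q_x/∂P_y = -5.
ε = (∂Q_x/∂P_y)(P_y/Q_x) = -5.0000 × 17.82/95.58 ≈ -0.932.
%ΔQ_x ≈ ε × %ΔP_y = -0.932 × (-8.3%) = 7.7%.

7.7%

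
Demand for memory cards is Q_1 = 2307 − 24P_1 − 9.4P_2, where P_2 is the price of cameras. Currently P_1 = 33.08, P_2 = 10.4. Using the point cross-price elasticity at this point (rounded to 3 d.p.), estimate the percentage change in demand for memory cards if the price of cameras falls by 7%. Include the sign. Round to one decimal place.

At P_1 = 33.08, P_2 = 10.4: Q_1 = 1415.32.
∂Q_1/∂P_2 = -9.4.
ε = (∂Q_1/∂P_2)(P_2/Q_1) = -9.4000 × 10.4/1415.32 ≈ -0.069.
%ΔQ_1 ≈ ε × %ΔP_2 = -0.069 × (-7%) = 0.5%.

0.5%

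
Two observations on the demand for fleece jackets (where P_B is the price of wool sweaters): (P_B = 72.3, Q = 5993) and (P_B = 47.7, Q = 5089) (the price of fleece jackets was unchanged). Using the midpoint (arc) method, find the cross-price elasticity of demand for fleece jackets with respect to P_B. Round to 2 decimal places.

0.40

ΔQ_A = 5089 − 5993 = -904; ΔP_B = 47.7 − 72.3 = -24.6.
Midpoints: Q̄_A = 5541.0, P̄_B = 60.00.
ε = (ΔQ_A/Q̄_A)/(ΔP_B/P̄_B) = (-904/5541.0)/(-24.6/60.00) ≈ 0.40.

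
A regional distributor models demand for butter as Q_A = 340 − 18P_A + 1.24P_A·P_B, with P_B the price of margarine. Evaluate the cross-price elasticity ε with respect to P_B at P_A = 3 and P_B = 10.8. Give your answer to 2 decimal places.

0.12

At P_A = 3 and P_B = 10.8: Q_A = 326.176.
∂Q_A/∂P_B = 1.24P_A = 1.24(3) = 3.7200.
ε = (∂Q_A/∂P_B)(P_B/Q_A) = 3.7200 × (10.8/326.176) ≈ 0.12.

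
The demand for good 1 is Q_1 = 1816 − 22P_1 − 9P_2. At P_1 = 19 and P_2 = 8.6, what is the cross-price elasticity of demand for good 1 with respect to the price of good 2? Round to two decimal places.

-0.06

At P_1 = 19 and P_2 = 8.6: Q_1 = 1320.6.
∂Q_1/∂P_2 = -9.
ε = (∂Q_1/∂P_2)(P_2/Q_1) = -9 × (8.6/1320.6) ≈ -0.06.
Since ε < 0, good 1 and good 2 are complements.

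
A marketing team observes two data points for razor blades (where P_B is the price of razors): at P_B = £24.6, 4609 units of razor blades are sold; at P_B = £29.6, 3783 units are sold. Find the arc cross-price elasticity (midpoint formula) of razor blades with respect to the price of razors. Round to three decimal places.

ΔQ_A = 3783 − 4609 = -826; ΔP_B = 29.6 − 24.6 = 5.
Midpoints: Q̄_A = 4196.0, P̄_B = 27.10.
ε = (ΔQ_A/Q̄_A)/(ΔP_B/P̄_B) = (-826/4196.0)/(5/27.10) ≈ -1.067.

-1.067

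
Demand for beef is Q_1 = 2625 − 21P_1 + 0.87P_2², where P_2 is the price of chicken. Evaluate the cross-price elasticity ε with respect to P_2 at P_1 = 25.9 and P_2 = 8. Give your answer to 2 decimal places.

0.05

At P_1 = 25.9 and P_2 = 8: Q_1 = 2136.78.
∂Q_1/∂P_2 = 1.74P_2 = 1.74(8) = 13.9200.
ε = (∂Q_1/∂P_2)(P_2/Q_1) = 13.9200 × (8/2136.78) ≈ 0.05.
ε > 0: substitutes.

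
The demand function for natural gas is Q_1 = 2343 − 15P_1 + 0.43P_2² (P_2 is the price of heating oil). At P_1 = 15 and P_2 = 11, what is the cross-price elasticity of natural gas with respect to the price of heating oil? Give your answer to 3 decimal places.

0.048

At P_1 = 15 and P_2 = 11: Q_1 = 2170.03.
∂Q_1/∂P_2 = 0.86P_2 = 0.86(11) = 9.4600.
ε = (∂Q_1/∂P_2)(P_2/Q_1) = 9.4600 × (11/2170.03) ≈ 0.048.
ε > 0: substitutes.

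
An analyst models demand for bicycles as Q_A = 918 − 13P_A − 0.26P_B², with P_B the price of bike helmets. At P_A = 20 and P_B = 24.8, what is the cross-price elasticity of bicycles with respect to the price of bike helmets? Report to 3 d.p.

At P_A = 20 and P_B = 24.8: Q_A = 498.090.
∂Q_A/∂P_B = -0.52P_B = -0.52(24.8) = -12.8960.
ε = (∂Q_A/∂P_B)(P_B/Q_A) = -12.8960 × (24.8/498.090) ≈ -0.642.

-0.642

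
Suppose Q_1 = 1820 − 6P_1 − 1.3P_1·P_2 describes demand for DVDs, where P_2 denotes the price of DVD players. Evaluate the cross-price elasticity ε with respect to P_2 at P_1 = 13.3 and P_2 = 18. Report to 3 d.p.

At P_1 = 13.3 and P_2 = 18: Q_1 = 1428.98.
∂Q_1/∂P_2 = -1.3P_1 = -1.3(13.3) = -17.2900.
ε = (∂Q_1/∂P_2)(P_2/Q_1) = -17.2900 × (18/1428.98) ≈ -0.218.

-0.218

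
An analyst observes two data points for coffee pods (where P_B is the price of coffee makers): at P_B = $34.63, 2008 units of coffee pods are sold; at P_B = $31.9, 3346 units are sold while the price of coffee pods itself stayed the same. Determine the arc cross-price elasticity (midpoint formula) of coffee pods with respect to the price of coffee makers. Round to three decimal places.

ΔQ_A = 3346 − 2008 = 1338; ΔP_B = 31.9 − 34.63 = -2.73.
Midpoints: Q̄_A = 2677.0, P̄_B = 33.27.
ε = (ΔQ_A/Q̄_A)/(ΔP_B/P̄_B) = (1338/2677.0)/(-2.73/33.27) ≈ -6.090.

-6.090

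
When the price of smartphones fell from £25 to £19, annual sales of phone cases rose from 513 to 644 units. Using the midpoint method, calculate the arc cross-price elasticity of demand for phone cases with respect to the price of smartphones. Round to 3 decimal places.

ΔQ_A = 644 − 513 = 131; ΔP_B = 19 − 25 = -6.
Midpoints: Q̄_A = 578.5, P̄_B = 22.00.
ε = (ΔQ_A/Q̄_A)/(ΔP_B/P̄_B) = (131/578.5)/(-6/22.00) ≈ -0.830.
ε < 0: phone cases and smartphones are complements.

-0.830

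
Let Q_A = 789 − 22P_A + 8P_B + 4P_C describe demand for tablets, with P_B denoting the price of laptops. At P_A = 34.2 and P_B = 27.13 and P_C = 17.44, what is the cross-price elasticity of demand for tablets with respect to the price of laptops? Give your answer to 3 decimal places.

0.671

At P_A = 34.2 and P_B = 27.13 and P_C = 17.44: Q_A = 323.4.
∂Q_A/∂P_B = 8.
ε = (∂Q_A/∂P_B)(P_B/Q_A) = 8 × (27.13/323.4) ≈ 0.671.
Since ε > 0, tablets and laptops are substitutes.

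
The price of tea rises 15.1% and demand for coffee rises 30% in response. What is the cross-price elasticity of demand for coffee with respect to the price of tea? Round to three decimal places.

ε = (%ΔQ of coffee) / (%ΔP of tea) = (30%) / (15.1%) ≈ 1.987.
Positive cross-price elasticity: substitutes.

1.987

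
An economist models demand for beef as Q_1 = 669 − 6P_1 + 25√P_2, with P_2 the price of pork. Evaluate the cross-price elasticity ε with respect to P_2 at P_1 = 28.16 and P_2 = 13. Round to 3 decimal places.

0.076

At P_1 = 28.16 and P_2 = 13: Q_1 = 590.179.
∂Q_1/∂P_2 = 25/(2√P_2) = 25/(2√13) = 3.4669.
ε = (∂Q_1/∂P_2)(P_2/Q_1) = 3.4669 × (13/590.179) ≈ 0.076.
ε > 0: substitutes.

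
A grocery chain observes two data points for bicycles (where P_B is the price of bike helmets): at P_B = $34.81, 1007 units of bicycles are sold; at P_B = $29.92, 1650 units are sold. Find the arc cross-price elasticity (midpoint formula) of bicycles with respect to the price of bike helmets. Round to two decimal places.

ΔQ_A = 1650 − 1007 = 643; ΔP_B = 29.92 − 34.81 = -4.89.
Midpoints: Q̄_A = 1328.5, P̄_B = 32.37.
ε = (ΔQ_A/Q̄_A)/(ΔP_B/P̄_B) = (643/1328.5)/(-4.89/32.37) ≈ -3.20.
ε < 0: bicycles and bike helmets are complements.

-3.20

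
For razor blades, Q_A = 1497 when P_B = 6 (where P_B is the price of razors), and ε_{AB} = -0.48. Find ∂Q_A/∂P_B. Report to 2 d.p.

ε = (∂Q_A/∂P_B)·(P_B/Q_A) ⇒ ∂Q_A/∂P_B = ε·Q_A/P_B = -0.48 × 1497/6 ≈ -119.76.

-119.76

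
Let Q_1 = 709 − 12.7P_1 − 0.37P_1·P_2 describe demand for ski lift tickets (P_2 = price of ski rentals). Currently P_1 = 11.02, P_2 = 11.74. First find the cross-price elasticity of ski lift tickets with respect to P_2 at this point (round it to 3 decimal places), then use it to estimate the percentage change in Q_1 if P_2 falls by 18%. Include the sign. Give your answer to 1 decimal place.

At P_1 = 11.02, P_2 = 11.74: Q_1 = 521.177.
∂Q_1/∂P_2 = -0.37P_1 = -4.0774.
ε = (∂Q_1/∂P_2)(P_2/Q_1) = -4.0774 × 11.74/521.177 ≈ -0.092.
%ΔQ_1 ≈ ε × %ΔP_2 = -0.092 × (-18%) = 1.7%.

1.7%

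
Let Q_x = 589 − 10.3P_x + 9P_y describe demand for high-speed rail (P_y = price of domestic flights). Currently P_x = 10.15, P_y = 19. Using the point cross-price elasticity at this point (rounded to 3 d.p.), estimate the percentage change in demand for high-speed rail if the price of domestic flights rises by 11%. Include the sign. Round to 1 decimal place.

2.9%

At P_x = 10.15, P_y = 19: Q_x = 655.455.
∂Q_x/∂P_y = 9.
ε = (∂Q_x/∂P_y)(P_y/Q_x) = 9.0000 × 19/655.455 ≈ 0.261.
%ΔQ_x ≈ ε × %ΔP_y = 0.261 × (11%) = 2.9%.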